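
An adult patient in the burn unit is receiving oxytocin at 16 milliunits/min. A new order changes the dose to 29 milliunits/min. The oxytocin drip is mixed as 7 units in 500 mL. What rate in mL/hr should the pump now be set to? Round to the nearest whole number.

29 milliunits/min × 60 min/hr = 1740 milliunits/hr
Concentration = 7 units ÷ 500 mL = 0.014 units/mL = 14 milliunits/mL
Rate = 1740 milliunits/hr ÷ 14 milliunits/mL = 124.2857 mL/hr

124 mL/hr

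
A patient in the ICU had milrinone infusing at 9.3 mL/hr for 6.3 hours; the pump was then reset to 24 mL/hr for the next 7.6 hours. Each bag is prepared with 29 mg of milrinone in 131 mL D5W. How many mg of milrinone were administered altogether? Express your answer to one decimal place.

53.3 mg

Concentration = 29 mg ÷ 131 mL = 0.221374 mg/mL
Stage 1: 9.3 mL/hr × 6.3 hr = 58.59 mL → 58.59 mL × 0.221374 mg/mL = 12.97031 mg
Stage 2: 24 mL/hr × 7.6 hr = 182.4 mL → 182.4 mL × 0.221374 mg/mL = 40.37863 mg
Total = 12.97031 + 40.37863 = 53.34893 mg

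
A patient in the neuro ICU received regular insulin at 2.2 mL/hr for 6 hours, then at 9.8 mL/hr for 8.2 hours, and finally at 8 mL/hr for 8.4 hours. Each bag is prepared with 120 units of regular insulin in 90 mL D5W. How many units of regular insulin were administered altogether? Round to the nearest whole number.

214 units

Concentration = 120 units ÷ 90 mL = 1.333333 units/mL
Stage 1: 2.2 mL/hr × 6 hr = 13.2 mL → 13.2 mL × 1.333333 units/mL = 17.6 units
Stage 2: 9.8 mL/hr × 8.2 hr = 80.36 mL → 80.36 mL × 1.333333 units/mL = 107.1467 units
Stage 3: 8 mL/hr × 8.4 hr = 67.2 mL → 67.2 mL × 1.333333 units/mL = 89.6 units
Total = 17.6 + 107.1467 + 89.6 = 214.3467 units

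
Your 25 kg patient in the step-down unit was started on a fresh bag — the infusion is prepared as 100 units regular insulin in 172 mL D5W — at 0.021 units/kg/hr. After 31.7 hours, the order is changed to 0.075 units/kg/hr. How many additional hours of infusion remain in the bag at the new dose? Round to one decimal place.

44.5 hours

Initial rate:
Dose = 0.021 units/kg/hr × 25 kg = 0.525 units/hr
Concentration = 100 units ÷ 172 mL = 0.5813953 units/mL
Rate = 0.525 units/hr ÷ 0.5813953 units/mL = 0.903 mL/hr
Volume infused so far = 0.903 mL/hr × 31.7 hr = 28.6251 mL
Volume remaining = 172 − 28.6251 = 143.3749 mL
New rate:
Dose = 0.075 units/kg/hr × 25 kg = 1.875 units/hr
Rate = 1.875 units/hr ÷ 0.5813953 units/mL = 3.225 mL/hr
Time remaining = 143.3749 mL ÷ 3.225 mL/hr = 44.45733 hr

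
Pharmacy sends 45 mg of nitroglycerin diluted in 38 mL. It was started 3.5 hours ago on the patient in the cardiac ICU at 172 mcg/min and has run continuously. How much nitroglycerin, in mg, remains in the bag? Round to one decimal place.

172 mcg/min × 60 min/hr = 10320 mcg/hr
Concentration = 45 mg ÷ 38 mL = 1.184211 mg/mL = 1184.211 mcg/mL
Rate = 10320 mcg/hr ÷ 1184.211 mcg/mL = 8.714667 mL/hr
Volume infused = 8.714667 mL/hr × 3.5 hr = 30.50133 mL
Volume remaining = 38 − 30.50133 = 7.498667 mL
Drug remaining = 7.498667 mL × 1184.211 mcg/mL = 8880 mcg = 8.88 mg

8.9 mg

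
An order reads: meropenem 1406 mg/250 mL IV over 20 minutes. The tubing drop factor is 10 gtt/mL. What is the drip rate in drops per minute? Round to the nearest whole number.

125 gtt/min

250 mL ÷ (20 min) = 12.5 mL/min
12.5 mL/min × 10 gtt/mL = 125 gtt/min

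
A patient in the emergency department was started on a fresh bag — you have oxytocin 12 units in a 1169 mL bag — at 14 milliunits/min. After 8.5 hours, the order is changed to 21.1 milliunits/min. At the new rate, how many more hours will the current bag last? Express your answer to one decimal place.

Initial rate:
14 milliunits/min × 60 min/hr = 840 milliunits/hr
Concentration = 12 units ÷ 1169 mL = 0.01026518 units/mL = 10.26518 milliunits/mL
Rate = 840 milliunits/hr ÷ 10.26518 milliunits/mL = 81.83 mL/hr
Volume infused so far = 81.83 mL/hr × 8.5 hr = 695.555 mL
Volume remaining = 1169 − 695.555 = 473.445 mL
New rate:
21.1 milliunits/min × 60 min/hr = 1266 milliunits/hr
Rate = 1266 milliunits/hr ÷ 10.26518 milliunits/mL = 123.3295 mL/hr
Time remaining = 473.445 mL ÷ 123.3295 mL/hr = 3.838863 hr

3.8 hours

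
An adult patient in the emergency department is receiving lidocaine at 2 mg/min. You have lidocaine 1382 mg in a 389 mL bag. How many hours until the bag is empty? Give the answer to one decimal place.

11.5 hours

2 mg/min × 60 min/hr = 120 mg/hr
Concentration = 1382 mg ÷ 389 mL = 3.552699 mg/mL
Rate = 120 mg/hr ÷ 3.552699 mg/mL = 33.77713 mL/hr
Duration = 389 mL ÷ 33.77713 mL/hr = 11.51667 hr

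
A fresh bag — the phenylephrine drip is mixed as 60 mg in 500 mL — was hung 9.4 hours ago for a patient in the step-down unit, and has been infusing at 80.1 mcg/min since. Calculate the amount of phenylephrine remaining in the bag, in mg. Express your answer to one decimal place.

14.8 mg

80.1 mcg/min × 60 min/hr = 4806 mcg/hr
Concentration = 60 mg ÷ 500 mL = 0.12 mg/mL = 120 mcg/mL
Rate = 4806 mcg/hr ÷ 120 mcg/mL = 40.05 mL/hr
Volume infused = 40.05 mL/hr × 9.4 hr = 376.47 mL
Volume remaining = 500 − 376.47 = 123.53 mL
Drug remaining = 123.53 mL × 120 mcg/mL = 14823.6 mcg = 14.8236 mg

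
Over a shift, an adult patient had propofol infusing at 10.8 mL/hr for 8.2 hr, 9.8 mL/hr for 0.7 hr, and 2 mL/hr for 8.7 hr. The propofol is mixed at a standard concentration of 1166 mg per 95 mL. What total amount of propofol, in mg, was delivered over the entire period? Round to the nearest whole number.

Concentration = 1166 mg ÷ 95 mL = 12.27368 mg/mL
Stage 1: 10.8 mL/hr × 8.2 hr = 88.56 mL → 88.56 mL × 12.27368 mg/mL = 1086.957 mg
Stage 2: 9.8 mL/hr × 0.7 hr = 6.86 mL → 6.86 mL × 12.27368 mg/mL = 84.19747 mg
Stage 3: 2 mL/hr × 8.7 hr = 17.4 mL → 17.4 mL × 12.27368 mg/mL = 213.5621 mg
Total = 1086.957 + 84.19747 + 213.5621 = 1384.717 mg

1385 mg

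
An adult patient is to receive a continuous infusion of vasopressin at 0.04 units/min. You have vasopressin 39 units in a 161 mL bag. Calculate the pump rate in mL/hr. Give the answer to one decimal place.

0.04 units/min × 60 min/hr = 2.4 units/hr
Concentration = 39 units ÷ 161 mL = 0.242236 units/mL
Rate = 2.4 units/hr ÷ 0.242236 units/mL = 9.907692 mL/hr

9.9 mL/hr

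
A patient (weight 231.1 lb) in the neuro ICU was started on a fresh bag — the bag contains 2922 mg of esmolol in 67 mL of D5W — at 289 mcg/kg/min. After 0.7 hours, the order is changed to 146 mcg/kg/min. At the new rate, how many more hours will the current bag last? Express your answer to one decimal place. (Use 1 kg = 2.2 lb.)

1.8 hours

Initial rate:
Weight = 231.1 lb ÷ 2.2 lb/kg = 105.0455 kg
Dose = 289 mcg/kg/min × 105.0455 kg = 30358.14 mcg/min
30358.14 mcg/min × 60 min/hr = 1821488 mcg/hr
Concentration = 2922 mg ÷ 67 mL = 43.61194 mg/mL = 43611.94 mcg/mL
Rate = 1821488 mcg/hr ÷ 43611.94 mcg/mL = 41.76581 mL/hr
Volume infused so far = 41.76581 mL/hr × 0.7 hr = 29.23607 mL
Volume remaining = 67 − 29.23607 = 37.76393 mL
New rate:
Dose = 146 mcg/kg/min × 105.0455 kg = 15336.64 mcg/min
15336.64 mcg/min × 60 min/hr = 920198.2 mcg/hr
Rate = 920198.2 mcg/hr ÷ 43611.94 mcg/mL = 21.09968 mL/hr
Time remaining = 37.76393 mL ÷ 21.09968 mL/hr = 1.789786 hr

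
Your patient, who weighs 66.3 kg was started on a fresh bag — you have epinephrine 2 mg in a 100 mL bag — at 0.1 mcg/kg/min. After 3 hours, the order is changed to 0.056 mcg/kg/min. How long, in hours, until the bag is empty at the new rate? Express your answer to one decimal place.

Initial rate:
Dose = 0.1 mcg/kg/min × 66.3 kg = 6.63 mcg/min
6.63 mcg/min × 60 min/hr = 397.8 mcg/hr
Concentration = 2 mg ÷ 100 mL = 0.02 mg/mL = 20 mcg/mL
Rate = 397.8 mcg/hr ÷ 20 mcg/mL = 19.89 mL/hr
Volume infused so far = 19.89 mL/hr × 3 hr = 59.67 mL
Volume remaining = 100 − 59.67 = 40.33 mL
New rate:
Dose = 0.056 mcg/kg/min × 66.3 kg = 3.7128 mcg/min
3.7128 mcg/min × 60 min/hr = 222.768 mcg/hr
Rate = 222.768 mcg/hr ÷ 20 mcg/mL = 11.1384 mL/hr
Time remaining = 40.33 mL ÷ 11.1384 mL/hr = 3.620807 hr

3.6 hours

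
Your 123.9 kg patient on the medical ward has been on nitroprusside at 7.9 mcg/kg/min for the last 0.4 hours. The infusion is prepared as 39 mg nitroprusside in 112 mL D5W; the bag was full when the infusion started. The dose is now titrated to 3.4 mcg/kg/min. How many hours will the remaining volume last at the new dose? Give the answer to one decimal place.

Initial rate:
Dose = 7.9 mcg/kg/min × 123.9 kg = 978.81 mcg/min
978.81 mcg/min × 60 min/hr = 58728.6 mcg/hr
Concentration = 39 mg ÷ 112 mL = 0.3482143 mg/mL = 348.2143 mcg/mL
Rate = 58728.6 mcg/hr ÷ 348.2143 mcg/mL = 168.6565 mL/hr
Volume infused so far = 168.6565 mL/hr × 0.4 hr = 67.4626 mL
Volume remaining = 112 − 67.4626 = 44.5374 mL
New rate:
Dose = 3.4 mcg/kg/min × 123.9 kg = 421.26 mcg/min
421.26 mcg/min × 60 min/hr = 25275.6 mcg/hr
Rate = 25275.6 mcg/hr ÷ 348.2143 mcg/mL = 72.58634 mL/hr
Time remaining = 44.5374 mL ÷ 72.58634 mL/hr = 0.6135783 hr

0.6 hours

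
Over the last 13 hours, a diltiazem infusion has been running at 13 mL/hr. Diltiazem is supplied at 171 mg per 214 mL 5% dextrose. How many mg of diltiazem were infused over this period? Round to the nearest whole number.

Concentration = 171 mg ÷ 214 mL = 0.7990654 mg/mL
Drug rate = 13 mL/hr × 0.7990654 mg/mL = 10.38785 mg/hr
Total = 10.38785 mg/hr × 13 hr = 135.0421 mg

135 mg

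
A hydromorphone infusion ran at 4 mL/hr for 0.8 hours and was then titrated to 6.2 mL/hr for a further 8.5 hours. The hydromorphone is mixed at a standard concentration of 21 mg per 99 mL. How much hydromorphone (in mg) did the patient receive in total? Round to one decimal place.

Concentration = 21 mg ÷ 99 mL = 0.2121212 mg/mL
Stage 1: 4 mL/hr × 0.8 hr = 3.2 mL → 3.2 mL × 0.2121212 mg/mL = 0.6787879 mg
Stage 2: 6.2 mL/hr × 8.5 hr = 52.7 mL → 52.7 mL × 0.2121212 mg/mL = 11.17879 mg
Total = 0.6787879 + 11.17879 = 11.85758 mg

11.9 mg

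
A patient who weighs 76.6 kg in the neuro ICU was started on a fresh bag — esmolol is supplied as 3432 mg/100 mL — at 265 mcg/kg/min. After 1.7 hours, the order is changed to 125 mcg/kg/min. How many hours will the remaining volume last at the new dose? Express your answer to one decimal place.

Initial rate:
Dose = 265 mcg/kg/min × 76.6 kg = 20299 mcg/min
20299 mcg/min × 60 min/hr = 1217940 mcg/hr
Concentration = 3432 mg ÷ 100 mL = 34.32 mg/mL = 34320 mcg/mL
Rate = 1217940 mcg/hr ÷ 34320 mcg/mL = 35.48776 mL/hr
Volume infused so far = 35.48776 mL/hr × 1.7 hr = 60.3292 mL
Volume remaining = 100 − 60.3292 = 39.6708 mL
New rate:
Dose = 125 mcg/kg/min × 76.6 kg = 9575 mcg/min
9575 mcg/min × 60 min/hr = 574500 mcg/hr
Rate = 574500 mcg/hr ÷ 34320 mcg/mL = 16.73951 mL/hr
Time remaining = 39.6708 mL ÷ 16.73951 mL/hr = 2.36989 hr

2.4 hours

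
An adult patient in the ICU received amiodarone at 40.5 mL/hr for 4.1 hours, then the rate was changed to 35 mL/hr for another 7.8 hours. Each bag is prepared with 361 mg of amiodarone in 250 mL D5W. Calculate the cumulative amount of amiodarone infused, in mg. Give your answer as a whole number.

634 mg

Concentration = 361 mg ÷ 250 mL = 1.444 mg/mL
Stage 1: 40.5 mL/hr × 4.1 hr = 166.05 mL → 166.05 mL × 1.444 mg/mL = 239.7762 mg
Stage 2: 35 mL/hr × 7.8 hr = 273 mL → 273 mL × 1.444 mg/mL = 394.212 mg
Total = 239.7762 + 394.212 = 633.9882 mg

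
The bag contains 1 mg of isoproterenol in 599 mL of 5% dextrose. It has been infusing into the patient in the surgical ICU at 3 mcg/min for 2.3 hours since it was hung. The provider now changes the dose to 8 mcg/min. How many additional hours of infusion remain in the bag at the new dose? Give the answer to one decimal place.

1.2 hours

Initial rate:
3 mcg/min × 60 min/hr = 180 mcg/hr
Concentration = 1 mg ÷ 599 mL = 0.001669449 mg/mL = 1.669449 mcg/mL
Rate = 180 mcg/hr ÷ 1.669449 mcg/mL = 107.82 mL/hr
Volume infused so far = 107.82 mL/hr × 2.3 hr = 247.986 mL
Volume remaining = 599 − 247.986 = 351.014 mL
New rate:
8 mcg/min × 60 min/hr = 480 mcg/hr
Rate = 480 mcg/hr ÷ 1.669449 mcg/mL = 287.52 mL/hr
Time remaining = 351.014 mL ÷ 287.52 mL/hr = 1.220833 hr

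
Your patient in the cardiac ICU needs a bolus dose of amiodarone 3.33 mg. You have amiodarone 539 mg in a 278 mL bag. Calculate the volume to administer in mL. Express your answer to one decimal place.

Concentration = 539 mg ÷ 278 mL = 1.938849 mg/mL
Volume = 3.33 mg ÷ 1.938849 mg/mL = 1.717514 mL

1.7 mL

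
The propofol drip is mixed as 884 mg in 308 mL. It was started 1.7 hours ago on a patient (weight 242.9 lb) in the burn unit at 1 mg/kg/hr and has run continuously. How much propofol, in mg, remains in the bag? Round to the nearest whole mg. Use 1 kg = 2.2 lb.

696 mg

Weight = 242.9 lb ÷ 2.2 lb/kg = 110.4091 kg
Dose = 1 mg/kg/hr × 110.4091 kg = 110.4091 mg/hr
Concentration = 884 mg ÷ 308 mL = 2.87013 mg/mL
Rate = 110.4091 mg/hr ÷ 2.87013 mg/mL = 38.46833 mL/hr
Volume infused = 38.46833 mL/hr × 1.7 hr = 65.39615 mL
Volume remaining = 308 − 65.39615 = 242.6038 mL
Drug remaining = 242.6038 mL × 2.87013 mg/mL = 696.3045 mg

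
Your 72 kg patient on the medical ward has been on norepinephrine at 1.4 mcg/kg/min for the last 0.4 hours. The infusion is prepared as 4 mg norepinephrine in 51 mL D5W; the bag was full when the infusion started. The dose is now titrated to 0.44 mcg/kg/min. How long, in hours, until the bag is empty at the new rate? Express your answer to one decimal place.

Initial rate:
Dose = 1.4 mcg/kg/min × 72 kg = 100.8 mcg/min
100.8 mcg/min × 60 min/hr = 6048 mcg/hr
Concentration = 4 mg ÷ 51 mL = 0.07843137 mg/mL = 78.43137 mcg/mL
Rate = 6048 mcg/hr ÷ 78.43137 mcg/mL = 77.112 mL/hr
Volume infused so far = 77.112 mL/hr × 0.4 hr = 30.8448 mL
Volume remaining = 51 − 30.8448 = 20.1552 mL
New rate:
Dose = 0.44 mcg/kg/min × 72 kg = 31.68 mcg/min
31.68 mcg/min × 60 min/hr = 1900.8 mcg/hr
Rate = 1900.8 mcg/hr ÷ 78.43137 mcg/mL = 24.2352 mL/hr
Time remaining = 20.1552 mL ÷ 24.2352 mL/hr = 0.8316498 hr

0.8 hours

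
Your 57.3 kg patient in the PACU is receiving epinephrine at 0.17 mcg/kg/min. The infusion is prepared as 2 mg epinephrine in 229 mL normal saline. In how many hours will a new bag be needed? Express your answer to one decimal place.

Dose = 0.17 mcg/kg/min × 57.3 kg = 9.741 mcg/min
9.741 mcg/min × 60 min/hr = 584.46 mcg/hr
Concentration = 2 mg ÷ 229 mL = 0.008733624 mg/mL = 8.733624 mcg/mL
Rate = 584.46 mcg/hr ÷ 8.733624 mcg/mL = 66.92067 mL/hr
Duration = 229 mL ÷ 66.92067 mL/hr = 3.421962 hr

3.4 hours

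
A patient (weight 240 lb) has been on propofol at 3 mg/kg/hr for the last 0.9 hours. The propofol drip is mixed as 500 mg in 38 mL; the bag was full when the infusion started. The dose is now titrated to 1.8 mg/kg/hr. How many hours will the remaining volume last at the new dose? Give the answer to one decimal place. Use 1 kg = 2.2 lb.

1.0 hours

Initial rate:
Weight = 240 lb ÷ 2.2 lb/kg = 109.0909 kg
Dose = 3 mg/kg/hr × 109.0909 kg = 327.2727 mg/hr
Concentration = 500 mg ÷ 38 mL = 13.15789 mg/mL
Rate = 327.2727 mg/hr ÷ 13.15789 mg/mL = 24.87273 mL/hr
Volume infused so far = 24.87273 mL/hr × 0.9 hr = 22.38545 mL
Volume remaining = 38 − 22.38545 = 15.61455 mL
New rate:
Dose = 1.8 mg/kg/hr × 109.0909 kg = 196.3636 mg/hr
Rate = 196.3636 mg/hr ÷ 13.15789 mg/mL = 14.92364 mL/hr
Time remaining = 15.61455 mL ÷ 14.92364 mL/hr = 1.046296 hr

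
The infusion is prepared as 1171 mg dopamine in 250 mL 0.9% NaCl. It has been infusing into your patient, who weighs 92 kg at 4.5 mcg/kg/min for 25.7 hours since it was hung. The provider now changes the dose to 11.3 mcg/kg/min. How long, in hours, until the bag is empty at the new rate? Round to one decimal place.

8.5 hours

Initial rate:
Dose = 4.5 mcg/kg/min × 92 kg = 414 mcg/min
414 mcg/min × 60 min/hr = 24840 mcg/hr
Concentration = 1171 mg ÷ 250 mL = 4.684 mg/mL = 4684 mcg/mL
Rate = 24840 mcg/hr ÷ 4684 mcg/mL = 5.30316 mL/hr
Volume infused so far = 5.30316 mL/hr × 25.7 hr = 136.2912 mL
Volume remaining = 250 − 136.2912 = 113.7088 mL
New rate:
Dose = 11.3 mcg/kg/min × 92 kg = 1039.6 mcg/min
1039.6 mcg/min × 60 min/hr = 62376 mcg/hr
Rate = 62376 mcg/hr ÷ 4684 mcg/mL = 13.31682 mL/hr
Time remaining = 113.7088 mL ÷ 13.31682 mL/hr = 8.538733 hr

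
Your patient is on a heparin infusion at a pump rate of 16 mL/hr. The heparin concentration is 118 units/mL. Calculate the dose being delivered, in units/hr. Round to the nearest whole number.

Drug rate = 16 mL/hr × 118 units/mL = 1888 units/hr

1888 units/hr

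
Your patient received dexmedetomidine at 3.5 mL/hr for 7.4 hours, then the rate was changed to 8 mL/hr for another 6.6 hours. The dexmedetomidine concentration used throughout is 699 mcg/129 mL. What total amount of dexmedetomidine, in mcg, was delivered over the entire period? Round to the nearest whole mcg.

426 mcg

Concentration = 699 mcg ÷ 129 mL = 5.418605 mcg/mL
Stage 1: 3.5 mL/hr × 7.4 hr = 25.9 mL → 25.9 mL × 5.418605 mcg/mL = 140.3419 mcg
Stage 2: 8 mL/hr × 6.6 hr = 52.8 mL → 52.8 mL × 5.418605 mcg/mL = 286.1023 mcg
Total = 140.3419 + 286.1023 = 426.4442 mcg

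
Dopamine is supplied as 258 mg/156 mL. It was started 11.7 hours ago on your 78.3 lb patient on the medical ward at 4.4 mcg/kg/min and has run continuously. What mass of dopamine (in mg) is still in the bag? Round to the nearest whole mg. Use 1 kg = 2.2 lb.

148 mg

Weight = 78.3 lb ÷ 2.2 lb/kg = 35.59091 kg
Dose = 4.4 mcg/kg/min × 35.59091 kg = 156.6 mcg/min
156.6 mcg/min × 60 min/hr = 9396 mcg/hr
Concentration = 258 mg ÷ 156 mL = 1.653846 mg/mL = 1653.846 mcg/mL
Rate = 9396 mcg/hr ÷ 1653.846 mcg/mL = 5.681302 mL/hr
Volume infused = 5.681302 mL/hr × 11.7 hr = 66.47124 mL
Volume remaining = 156 − 66.47124 = 89.52876 mL
Drug remaining = 89.52876 mL × 1653.846 mcg/mL = 148066.8 mcg = 148.0668 mg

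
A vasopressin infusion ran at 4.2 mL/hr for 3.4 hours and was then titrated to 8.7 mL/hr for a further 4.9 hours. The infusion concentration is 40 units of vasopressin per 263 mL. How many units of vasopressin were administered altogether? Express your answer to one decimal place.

Concentration = 40 units ÷ 263 mL = 0.1520913 units/mL
Stage 1: 4.2 mL/hr × 3.4 hr = 14.28 mL → 14.28 mL × 0.1520913 units/mL = 2.171863 units
Stage 2: 8.7 mL/hr × 4.9 hr = 42.63 mL → 42.63 mL × 0.1520913 units/mL = 6.48365 units
Total = 2.171863 + 6.48365 = 8.655513 units

8.7 units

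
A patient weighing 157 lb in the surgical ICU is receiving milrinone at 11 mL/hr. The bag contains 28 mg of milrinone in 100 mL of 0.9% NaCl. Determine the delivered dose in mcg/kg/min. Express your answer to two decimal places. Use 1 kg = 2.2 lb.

Weight = 157 lb ÷ 2.2 lb/kg = 71.36364 kg
Concentration = 28 mg ÷ 100 mL = 0.28 mg/mL = 280 mcg/mL
Drug rate = 11 mL/hr × 280 mcg/mL = 3080 mcg/hr
3080 mcg/hr ÷ 60 min/hr = 51.33333 mcg/min
51.33333 mcg/min ÷ 71.36364 kg = 0.7193206 mcg/kg/min

0.72 mcg/kg/min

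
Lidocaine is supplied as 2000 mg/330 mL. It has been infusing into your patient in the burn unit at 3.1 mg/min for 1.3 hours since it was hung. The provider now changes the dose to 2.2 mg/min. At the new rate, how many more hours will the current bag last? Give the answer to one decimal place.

Initial rate:
3.1 mg/min × 60 min/hr = 186 mg/hr
Concentration = 2000 mg ÷ 330 mL = 6.060606 mg/mL
Rate = 186 mg/hr ÷ 6.060606 mg/mL = 30.69 mL/hr
Volume infused so far = 30.69 mL/hr × 1.3 hr = 39.897 mL
Volume remaining = 330 − 39.897 = 290.103 mL
New rate:
2.2 mg/min × 60 min/hr = 132 mg/hr
Rate = 132 mg/hr ÷ 6.060606 mg/mL = 21.78 mL/hr
Time remaining = 290.103 mL ÷ 21.78 mL/hr = 13.3197 hr

13.3 hours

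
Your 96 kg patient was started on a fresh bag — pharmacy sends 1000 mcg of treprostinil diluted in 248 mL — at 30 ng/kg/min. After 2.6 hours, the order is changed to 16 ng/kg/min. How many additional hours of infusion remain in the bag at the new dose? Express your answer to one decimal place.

6.0 hours

Initial rate:
Dose = 30 ng/kg/min × 96 kg = 2880 ng/min
2880 ng/min × 60 min/hr = 172800 ng/hr
Concentration = 1000 mcg ÷ 248 mL = 4.032258 mcg/mL = 4032.258 ng/mL
Rate = 172800 ng/hr ÷ 4032.258 ng/mL = 42.8544 mL/hr
Volume infused so far = 42.8544 mL/hr × 2.6 hr = 111.4214 mL
Volume remaining = 248 − 111.4214 = 136.5786 mL
New rate:
Dose = 16 ng/kg/min × 96 kg = 1536 ng/min
1536 ng/min × 60 min/hr = 92160 ng/hr
Rate = 92160 ng/hr ÷ 4032.258 ng/mL = 22.85568 mL/hr
Time remaining = 136.5786 mL ÷ 22.85568 mL/hr = 5.975694 hr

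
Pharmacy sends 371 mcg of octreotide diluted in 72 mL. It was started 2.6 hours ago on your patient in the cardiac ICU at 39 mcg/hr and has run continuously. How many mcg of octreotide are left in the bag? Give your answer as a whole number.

Concentration = 371 mcg ÷ 72 mL = 5.152778 mcg/mL
Rate = 39 mcg/hr ÷ 5.152778 mcg/mL = 7.568733 mL/hr
Volume infused = 7.568733 mL/hr × 2.6 hr = 19.67871 mL
Volume remaining = 72 − 19.67871 = 52.32129 mL
Drug remaining = 52.32129 mL × 5.152778 mcg/mL = 269.6 mcg

270 mcg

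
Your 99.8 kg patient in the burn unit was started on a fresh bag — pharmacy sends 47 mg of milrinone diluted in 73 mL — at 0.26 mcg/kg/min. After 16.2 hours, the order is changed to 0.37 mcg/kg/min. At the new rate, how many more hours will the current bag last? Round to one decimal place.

9.8 hours

Initial rate:
Dose = 0.26 mcg/kg/min × 99.8 kg = 25.948 mcg/min
25.948 mcg/min × 60 min/hr = 1556.88 mcg/hr
Concentration = 47 mg ÷ 73 mL = 0.6438356 mg/mL = 643.8356 mcg/mL
Rate = 1556.88 mcg/hr ÷ 643.8356 mcg/mL = 2.418133 mL/hr
Volume infused so far = 2.418133 mL/hr × 16.2 hr = 39.17375 mL
Volume remaining = 73 − 39.17375 = 33.82625 mL
New rate:
Dose = 0.37 mcg/kg/min × 99.8 kg = 36.926 mcg/min
36.926 mcg/min × 60 min/hr = 2215.56 mcg/hr
Rate = 2215.56 mcg/hr ÷ 643.8356 mcg/mL = 3.441189 mL/hr
Time remaining = 33.82625 mL ÷ 3.441189 mL/hr = 9.829815 hr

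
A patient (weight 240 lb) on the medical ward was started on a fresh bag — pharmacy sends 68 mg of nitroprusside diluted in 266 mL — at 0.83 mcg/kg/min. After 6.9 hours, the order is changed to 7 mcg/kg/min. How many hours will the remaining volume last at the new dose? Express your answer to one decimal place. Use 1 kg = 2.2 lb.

Initial rate:
Weight = 240 lb ÷ 2.2 lb/kg = 109.0909 kg
Dose = 0.83 mcg/kg/min × 109.0909 kg = 90.54545 mcg/min
90.54545 mcg/min × 60 min/hr = 5432.727 mcg/hr
Concentration = 68 mg ÷ 266 mL = 0.2556391 mg/mL = 255.6391 mcg/mL
Rate = 5432.727 mcg/hr ÷ 255.6391 mcg/mL = 21.25155 mL/hr
Volume infused so far = 21.25155 mL/hr × 6.9 hr = 146.6357 mL
Volume remaining = 266 − 146.6357 = 119.3643 mL
New rate:
Dose = 7 mcg/kg/min × 109.0909 kg = 763.6364 mcg/min
763.6364 mcg/min × 60 min/hr = 45818.18 mcg/hr
Rate = 45818.18 mcg/hr ÷ 255.6391 mcg/mL = 179.2299 mL/hr
Time remaining = 119.3643 mL ÷ 179.2299 mL/hr = 0.6659841 hr

0.7 hours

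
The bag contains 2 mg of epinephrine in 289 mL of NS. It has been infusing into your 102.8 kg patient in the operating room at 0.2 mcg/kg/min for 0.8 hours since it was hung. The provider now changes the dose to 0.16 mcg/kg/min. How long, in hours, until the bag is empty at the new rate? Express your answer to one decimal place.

Initial rate:
Dose = 0.2 mcg/kg/min × 102.8 kg = 20.56 mcg/min
20.56 mcg/min × 60 min/hr = 1233.6 mcg/hr
Concentration = 2 mg ÷ 289 mL = 0.006920415 mg/mL = 6.920415 mcg/mL
Rate = 1233.6 mcg/hr ÷ 6.920415 mcg/mL = 178.2552 mL/hr
Volume infused so far = 178.2552 mL/hr × 0.8 hr = 142.6042 mL
Volume remaining = 289 − 142.6042 = 146.3958 mL
New rate:
Dose = 0.16 mcg/kg/min × 102.8 kg = 16.448 mcg/min
16.448 mcg/min × 60 min/hr = 986.88 mcg/hr
Rate = 986.88 mcg/hr ÷ 6.920415 mcg/mL = 142.6042 mL/hr
Time remaining = 146.3958 mL ÷ 142.6042 mL/hr = 1.026589 hr

1.0 hours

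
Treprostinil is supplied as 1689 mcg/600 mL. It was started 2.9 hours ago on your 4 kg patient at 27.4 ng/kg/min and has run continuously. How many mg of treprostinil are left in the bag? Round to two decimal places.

Dose = 27.4 ng/kg/min × 4 kg = 109.6 ng/min
109.6 ng/min × 60 min/hr = 6576 ng/hr
Concentration = 1689 mcg ÷ 600 mL = 2.815 mcg/mL = 2815 ng/mL
Rate = 6576 ng/hr ÷ 2815 ng/mL = 2.336057 mL/hr
Volume infused = 2.336057 mL/hr × 2.9 hr = 6.774565 mL
Volume remaining = 600 − 6.774565 = 593.2254 mL
Drug remaining = 593.2254 mL × 2815 ng/mL = 1669930 ng = 1.66993 mg

1.67 mg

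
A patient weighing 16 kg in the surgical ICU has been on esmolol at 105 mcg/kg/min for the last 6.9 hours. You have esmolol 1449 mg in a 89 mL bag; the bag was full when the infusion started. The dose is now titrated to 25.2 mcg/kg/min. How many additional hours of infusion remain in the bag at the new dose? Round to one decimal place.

Initial rate:
Dose = 105 mcg/kg/min × 16 kg = 1680 mcg/min
1680 mcg/min × 60 min/hr = 100800 mcg/hr
Concentration = 1449 mg ÷ 89 mL = 16.2809 mg/mL = 16280.9 mcg/mL
Rate = 100800 mcg/hr ÷ 16280.9 mcg/mL = 6.191304 mL/hr
Volume infused so far = 6.191304 mL/hr × 6.9 hr = 42.72 mL
Volume remaining = 89 − 42.72 = 46.28 mL
New rate:
Dose = 25.2 mcg/kg/min × 16 kg = 403.2 mcg/min
403.2 mcg/min × 60 min/hr = 24192 mcg/hr
Rate = 24192 mcg/hr ÷ 16280.9 mcg/mL = 1.485913 mL/hr
Time remaining = 46.28 mL ÷ 1.485913 mL/hr = 31.14583 hr

31.1 hours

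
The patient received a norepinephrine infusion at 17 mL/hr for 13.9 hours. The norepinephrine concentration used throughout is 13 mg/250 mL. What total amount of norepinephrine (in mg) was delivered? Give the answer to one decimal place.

12.3 mg

Concentration = 13 mg ÷ 250 mL = 0.052 mg/mL = 52 mcg/mL
Drug rate = 17 mL/hr × 52 mcg/mL = 884 mcg/hr
Total = 884 mcg/hr × 13.9 hr = 12287.6 mcg = 12.2876 mg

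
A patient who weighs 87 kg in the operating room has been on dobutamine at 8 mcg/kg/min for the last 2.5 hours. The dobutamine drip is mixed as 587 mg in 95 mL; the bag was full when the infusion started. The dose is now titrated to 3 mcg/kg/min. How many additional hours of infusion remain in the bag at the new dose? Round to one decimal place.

30.8 hours

Initial rate:
Dose = 8 mcg/kg/min × 87 kg = 696 mcg/min
696 mcg/min × 60 min/hr = 41760 mcg/hr
Concentration = 587 mg ÷ 95 mL = 6.178947 mg/mL = 6178.947 mcg/mL
Rate = 41760 mcg/hr ÷ 6178.947 mcg/mL = 6.758433 mL/hr
Volume infused so far = 6.758433 mL/hr × 2.5 hr = 16.89608 mL
Volume remaining = 95 − 16.89608 = 78.10392 mL
New rate:
Dose = 3 mcg/kg/min × 87 kg = 261 mcg/min
261 mcg/min × 60 min/hr = 15660 mcg/hr
Rate = 15660 mcg/hr ÷ 6178.947 mcg/mL = 2.534412 mL/hr
Time remaining = 78.10392 mL ÷ 2.534412 mL/hr = 30.81737 hr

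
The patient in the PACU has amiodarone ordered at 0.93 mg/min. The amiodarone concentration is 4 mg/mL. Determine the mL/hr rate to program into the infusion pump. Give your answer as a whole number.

14 mL/hr

0.93 mg/min × 60 min/hr = 55.8 mg/hr
Rate = 55.8 mg/hr ÷ 4 mg/mL = 13.95 mL/hr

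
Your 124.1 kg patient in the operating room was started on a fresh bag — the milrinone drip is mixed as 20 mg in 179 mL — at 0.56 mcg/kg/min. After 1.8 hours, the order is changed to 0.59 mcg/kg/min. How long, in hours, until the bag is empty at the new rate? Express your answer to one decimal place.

2.8 hours

Initial rate:
Dose = 0.56 mcg/kg/min × 124.1 kg = 69.496 mcg/min
69.496 mcg/min × 60 min/hr = 4169.76 mcg/hr
Concentration = 20 mg ÷ 179 mL = 0.1117318 mg/mL = 111.7318 mcg/mL
Rate = 4169.76 mcg/hr ÷ 111.7318 mcg/mL = 37.31935 mL/hr
Volume infused so far = 37.31935 mL/hr × 1.8 hr = 67.17483 mL
Volume remaining = 179 − 67.17483 = 111.8252 mL
New rate:
Dose = 0.59 mcg/kg/min × 124.1 kg = 73.219 mcg/min
73.219 mcg/min × 60 min/hr = 4393.14 mcg/hr
Rate = 4393.14 mcg/hr ÷ 111.7318 mcg/mL = 39.3186 mL/hr
Time remaining = 111.8252 mL ÷ 39.3186 mL/hr = 2.844078 hr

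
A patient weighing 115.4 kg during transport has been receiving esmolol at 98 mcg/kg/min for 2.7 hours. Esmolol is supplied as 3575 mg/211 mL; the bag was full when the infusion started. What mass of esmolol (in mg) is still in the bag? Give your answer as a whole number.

Dose = 98 mcg/kg/min × 115.4 kg = 11309.2 mcg/min
11309.2 mcg/min × 60 min/hr = 678552 mcg/hr
Concentration = 3575 mg ÷ 211 mL = 16.94313 mg/mL = 16943.13 mcg/mL
Rate = 678552 mcg/hr ÷ 16943.13 mcg/mL = 40.0488 mL/hr
Volume infused = 40.0488 mL/hr × 2.7 hr = 108.1318 mL
Volume remaining = 211 − 108.1318 = 102.8682 mL
Drug remaining = 102.8682 mL × 16943.13 mcg/mL = 1742910 mcg = 1742.91 mg

1743 mg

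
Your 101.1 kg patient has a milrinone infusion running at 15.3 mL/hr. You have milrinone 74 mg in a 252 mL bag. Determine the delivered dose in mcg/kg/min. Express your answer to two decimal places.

Concentration = 74 mg ÷ 252 mL = 0.2936508 mg/mL = 293.6508 mcg/mL
Drug rate = 15.3 mL/hr × 293.6508 mcg/mL = 4492.857 mcg/hr
4492.857 mcg/hr ÷ 60 min/hr = 74.88095 mcg/min
74.88095 mcg/min ÷ 101.1 kg = 0.7406622 mcg/kg/min

0.74 mcg/kg/min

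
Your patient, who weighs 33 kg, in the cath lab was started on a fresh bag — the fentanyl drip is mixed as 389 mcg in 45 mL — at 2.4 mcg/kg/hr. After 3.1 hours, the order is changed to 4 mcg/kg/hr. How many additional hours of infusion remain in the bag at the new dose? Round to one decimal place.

1.1 hours

Initial rate:
Dose = 2.4 mcg/kg/hr × 33 kg = 79.2 mcg/hr
Concentration = 389 mcg ÷ 45 mL = 8.644444 mcg/mL
Rate = 79.2 mcg/hr ÷ 8.644444 mcg/mL = 9.161954 mL/hr
Volume infused so far = 9.161954 mL/hr × 3.1 hr = 28.40206 mL
Volume remaining = 45 − 28.40206 = 16.59794 mL
New rate:
Dose = 4 mcg/kg/hr × 33 kg = 132 mcg/hr
Rate = 132 mcg/hr ÷ 8.644444 mcg/mL = 15.26992 mL/hr
Time remaining = 16.59794 mL ÷ 15.26992 mL/hr = 1.08697 hr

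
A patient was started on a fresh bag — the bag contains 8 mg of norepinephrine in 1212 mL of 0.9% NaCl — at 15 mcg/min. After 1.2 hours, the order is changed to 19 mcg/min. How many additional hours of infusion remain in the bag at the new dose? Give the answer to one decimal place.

Initial rate:
15 mcg/min × 60 min/hr = 900 mcg/hr
Concentration = 8 mg ÷ 1212 mL = 0.00660066 mg/mL = 6.60066 mcg/mL
Rate = 900 mcg/hr ÷ 6.60066 mcg/mL = 136.35 mL/hr
Volume infused so far = 136.35 mL/hr × 1.2 hr = 163.62 mL
Volume remaining = 1212 − 163.62 = 1048.38 mL
New rate:
19 mcg/min × 60 min/hr = 1140 mcg/hr
Rate = 1140 mcg/hr ÷ 6.60066 mcg/mL = 172.71 mL/hr
Time remaining = 1048.38 mL ÷ 172.71 mL/hr = 6.070175 hr

6.1 hours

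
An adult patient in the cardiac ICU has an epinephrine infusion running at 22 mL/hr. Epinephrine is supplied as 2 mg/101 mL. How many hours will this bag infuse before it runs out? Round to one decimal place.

4.6 hours

Duration = 101 mL ÷ 22 mL/hr = 4.590909 hr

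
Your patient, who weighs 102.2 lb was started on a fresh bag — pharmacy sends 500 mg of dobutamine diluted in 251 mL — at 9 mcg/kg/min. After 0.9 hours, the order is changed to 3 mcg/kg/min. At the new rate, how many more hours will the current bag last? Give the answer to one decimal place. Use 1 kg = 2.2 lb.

57.1 hours

Initial rate:
Weight = 102.2 lb ÷ 2.2 lb/kg = 46.45455 kg
Dose = 9 mcg/kg/min × 46.45455 kg = 418.0909 mcg/min
418.0909 mcg/min × 60 min/hr = 25085.45 mcg/hr
Concentration = 500 mg ÷ 251 mL = 1.992032 mg/mL = 1992.032 mcg/mL
Rate = 25085.45 mcg/hr ÷ 1992.032 mcg/mL = 12.5929 mL/hr
Volume infused so far = 12.5929 mL/hr × 0.9 hr = 11.33361 mL
Volume remaining = 251 − 11.33361 = 239.6664 mL
New rate:
Dose = 3 mcg/kg/min × 46.45455 kg = 139.3636 mcg/min
139.3636 mcg/min × 60 min/hr = 8361.818 mcg/hr
Rate = 8361.818 mcg/hr ÷ 1992.032 mcg/mL = 4.197633 mL/hr
Time remaining = 239.6664 mL ÷ 4.197633 mL/hr = 57.09561 hr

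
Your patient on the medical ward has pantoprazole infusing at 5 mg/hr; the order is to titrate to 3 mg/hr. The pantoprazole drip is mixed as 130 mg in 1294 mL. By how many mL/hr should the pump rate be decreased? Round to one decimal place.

At the current dose:
Concentration = 130 mg ÷ 1294 mL = 0.1004637 mg/mL
Rate = 5 mg/hr ÷ 0.1004637 mg/mL = 49.76923 mL/hr
At the new dose:
Rate = 3 mg/hr ÷ 0.1004637 mg/mL = 29.86154 mL/hr
Change = 29.86154 − 49.76923 = -19.90769 mL/hr → 19.90769 mL/hr decrease

19.9 mL/hr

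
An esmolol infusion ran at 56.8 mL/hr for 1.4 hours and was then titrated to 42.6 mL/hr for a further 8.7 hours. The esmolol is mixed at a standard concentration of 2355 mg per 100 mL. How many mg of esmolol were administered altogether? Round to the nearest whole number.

10601 mg

Concentration = 2355 mg ÷ 100 mL = 23.55 mg/mL
Stage 1: 56.8 mL/hr × 1.4 hr = 79.52 mL → 79.52 mL × 23.55 mg/mL = 1872.696 mg
Stage 2: 42.6 mL/hr × 8.7 hr = 370.62 mL → 370.62 mL × 23.55 mg/mL = 8728.101 mg
Total = 1872.696 + 8728.101 = 10600.8 mg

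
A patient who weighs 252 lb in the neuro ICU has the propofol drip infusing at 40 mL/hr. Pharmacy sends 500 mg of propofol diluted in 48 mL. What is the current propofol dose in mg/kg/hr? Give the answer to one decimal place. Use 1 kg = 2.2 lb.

Weight = 252 lb ÷ 2.2 lb/kg = 114.5455 kg
Concentration = 500 mg ÷ 48 mL = 10.41667 mg/mL
Drug rate = 40 mL/hr × 10.41667 mg/mL = 416.6667 mg/hr
416.6667 mg/hr ÷ 114.5455 kg = 3.637566 mg/kg/hr

3.6 mg/kg/hr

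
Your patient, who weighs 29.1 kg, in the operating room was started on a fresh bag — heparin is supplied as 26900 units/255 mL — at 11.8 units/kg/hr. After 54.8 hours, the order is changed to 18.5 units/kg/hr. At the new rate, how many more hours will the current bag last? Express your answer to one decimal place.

15.0 hours

Initial rate:
Dose = 11.8 units/kg/hr × 29.1 kg = 343.38 units/hr
Concentration = 26900 units ÷ 255 mL = 105.4902 units/mL
Rate = 343.38 units/hr ÷ 105.4902 units/mL = 3.255089 mL/hr
Volume infused so far = 3.255089 mL/hr × 54.8 hr = 178.3789 mL
Volume remaining = 255 − 178.3789 = 76.62111 mL
New rate:
Dose = 18.5 units/kg/hr × 29.1 kg = 538.35 units/hr
Rate = 538.35 units/hr ÷ 105.4902 units/mL = 5.103318 mL/hr
Time remaining = 76.62111 mL ÷ 5.103318 mL/hr = 15.01398 hr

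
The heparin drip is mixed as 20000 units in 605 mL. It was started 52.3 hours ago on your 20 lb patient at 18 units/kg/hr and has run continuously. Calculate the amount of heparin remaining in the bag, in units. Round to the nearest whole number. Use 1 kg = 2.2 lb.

Weight = 20 lb ÷ 2.2 lb/kg = 9.090909 kg
Dose = 18 units/kg/hr × 9.090909 kg = 163.6364 units/hr
Concentration = 20000 units ÷ 605 mL = 33.05785 units/mL
Rate = 163.6364 units/hr ÷ 33.05785 units/mL = 4.95 mL/hr
Volume infused = 4.95 mL/hr × 52.3 hr = 258.885 mL
Volume remaining = 605 − 258.885 = 346.115 mL
Drug remaining = 346.115 mL × 33.05785 units/mL = 11441.82 units

11442 units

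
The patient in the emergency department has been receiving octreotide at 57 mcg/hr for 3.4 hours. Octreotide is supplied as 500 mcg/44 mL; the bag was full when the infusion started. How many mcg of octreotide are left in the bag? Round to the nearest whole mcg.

Concentration = 500 mcg ÷ 44 mL = 11.36364 mcg/mL
Rate = 57 mcg/hr ÷ 11.36364 mcg/mL = 5.016 mL/hr
Volume infused = 5.016 mL/hr × 3.4 hr = 17.0544 mL
Volume remaining = 44 − 17.0544 = 26.9456 mL
Drug remaining = 26.9456 mL × 11.36364 mcg/mL = 306.2 mcg

306 mcg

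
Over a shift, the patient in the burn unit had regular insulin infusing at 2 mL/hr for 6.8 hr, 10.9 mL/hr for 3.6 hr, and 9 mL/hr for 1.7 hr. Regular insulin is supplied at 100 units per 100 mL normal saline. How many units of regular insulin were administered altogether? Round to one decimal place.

68.1 units

Concentration = 100 units ÷ 100 mL = 1 units/mL
Stage 1: 2 mL/hr × 6.8 hr = 13.6 mL → 13.6 mL × 1 units/mL = 13.6 units
Stage 2: 10.9 mL/hr × 3.6 hr = 39.24 mL → 39.24 mL × 1 units/mL = 39.24 units
Stage 3: 9 mL/hr × 1.7 hr = 15.3 mL → 15.3 mL × 1 units/mL = 15.3 units
Total = 13.6 + 39.24 + 15.3 = 68.14 units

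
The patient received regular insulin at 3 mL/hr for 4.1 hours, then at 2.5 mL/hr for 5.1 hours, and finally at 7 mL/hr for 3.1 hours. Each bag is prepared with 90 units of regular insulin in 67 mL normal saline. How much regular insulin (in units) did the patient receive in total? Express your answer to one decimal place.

62.8 units

Concentration = 90 units ÷ 67 mL = 1.343284 units/mL
Stage 1: 3 mL/hr × 4.1 hr = 12.3 mL → 12.3 mL × 1.343284 units/mL = 16.52239 units
Stage 2: 2.5 mL/hr × 5.1 hr = 12.75 mL → 12.75 mL × 1.343284 units/mL = 17.12687 units
Stage 3: 7 mL/hr × 3.1 hr = 21.7 mL → 21.7 mL × 1.343284 units/mL = 29.14925 units
Total = 16.52239 + 17.12687 + 29.14925 = 62.79851 units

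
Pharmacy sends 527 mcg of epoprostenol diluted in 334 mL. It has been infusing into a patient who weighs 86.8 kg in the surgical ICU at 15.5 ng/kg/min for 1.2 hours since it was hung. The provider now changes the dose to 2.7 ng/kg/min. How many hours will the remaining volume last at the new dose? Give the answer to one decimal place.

Initial rate:
Dose = 15.5 ng/kg/min × 86.8 kg = 1345.4 ng/min
1345.4 ng/min × 60 min/hr = 80724 ng/hr
Concentration = 527 mcg ÷ 334 mL = 1.577844 mcg/mL = 1577.844 ng/mL
Rate = 80724 ng/hr ÷ 1577.844 ng/mL = 51.16094 mL/hr
Volume infused so far = 51.16094 mL/hr × 1.2 hr = 61.39313 mL
Volume remaining = 334 − 61.39313 = 272.6069 mL
New rate:
Dose = 2.7 ng/kg/min × 86.8 kg = 234.36 ng/min
234.36 ng/min × 60 min/hr = 14061.6 ng/hr
Rate = 14061.6 ng/hr ÷ 1577.844 ng/mL = 8.911906 mL/hr
Time remaining = 272.6069 mL ÷ 8.911906 mL/hr = 30.58907 hr

30.6 hours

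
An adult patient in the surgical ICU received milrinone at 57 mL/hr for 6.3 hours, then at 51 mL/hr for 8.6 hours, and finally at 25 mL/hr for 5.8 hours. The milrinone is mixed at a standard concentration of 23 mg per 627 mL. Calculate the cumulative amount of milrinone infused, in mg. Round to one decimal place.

Concentration = 23 mg ÷ 627 mL = 0.03668262 mg/mL
Stage 1: 57 mL/hr × 6.3 hr = 359.1 mL → 359.1 mL × 0.03668262 mg/mL = 13.17273 mg
Stage 2: 51 mL/hr × 8.6 hr = 438.6 mL → 438.6 mL × 0.03668262 mg/mL = 16.089 mg
Stage 3: 25 mL/hr × 5.8 hr = 145 mL → 145 mL × 0.03668262 mg/mL = 5.318979 mg
Total = 13.17273 + 16.089 + 5.318979 = 34.5807 mg

34.6 mg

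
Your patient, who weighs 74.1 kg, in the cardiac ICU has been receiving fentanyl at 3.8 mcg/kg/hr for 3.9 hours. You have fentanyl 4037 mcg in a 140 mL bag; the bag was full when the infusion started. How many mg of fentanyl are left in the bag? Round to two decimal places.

2.94 mg

Dose = 3.8 mcg/kg/hr × 74.1 kg = 281.58 mcg/hr
Concentration = 4037 mcg ÷ 140 mL = 28.83571 mcg/mL
Rate = 281.58 mcg/hr ÷ 28.83571 mcg/mL = 9.764974 mL/hr
Volume infused = 9.764974 mL/hr × 3.9 hr = 38.0834 mL
Volume remaining = 140 − 38.0834 = 101.9166 mL
Drug remaining = 101.9166 mL × 28.83571 mcg/mL = 2938.838 mcg = 2.938838 mg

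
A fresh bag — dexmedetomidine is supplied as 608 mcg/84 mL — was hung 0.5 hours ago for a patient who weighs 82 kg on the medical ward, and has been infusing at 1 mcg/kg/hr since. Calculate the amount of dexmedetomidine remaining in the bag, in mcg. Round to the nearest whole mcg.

Dose = 1 mcg/kg/hr × 82 kg = 82 mcg/hr
Concentration = 608 mcg ÷ 84 mL = 7.238095 mcg/mL
Rate = 82 mcg/hr ÷ 7.238095 mcg/mL = 11.32895 mL/hr
Volume infused = 11.32895 mL/hr × 0.5 hr = 5.664474 mL
Volume remaining = 84 − 5.664474 = 78.33553 mL
Drug remaining = 78.33553 mL × 7.238095 mcg/mL = 567 mcg

567 mcg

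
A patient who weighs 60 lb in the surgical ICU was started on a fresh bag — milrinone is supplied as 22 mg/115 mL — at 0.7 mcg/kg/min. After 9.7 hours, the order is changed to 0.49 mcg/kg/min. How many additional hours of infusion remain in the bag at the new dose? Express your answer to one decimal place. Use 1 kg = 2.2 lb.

13.6 hours

Initial rate:
Weight = 60 lb ÷ 2.2 lb/kg = 27.27273 kg
Dose = 0.7 mcg/kg/min × 27.27273 kg = 19.09091 mcg/min
19.09091 mcg/min × 60 min/hr = 1145.455 mcg/hr
Concentration = 22 mg ÷ 115 mL = 0.1913043 mg/mL = 191.3043 mcg/mL
Rate = 1145.455 mcg/hr ÷ 191.3043 mcg/mL = 5.987603 mL/hr
Volume infused so far = 5.987603 mL/hr × 9.7 hr = 58.07975 mL
Volume remaining = 115 − 58.07975 = 56.92025 mL
New rate:
Dose = 0.49 mcg/kg/min × 27.27273 kg = 13.36364 mcg/min
13.36364 mcg/min × 60 min/hr = 801.8182 mcg/hr
Rate = 801.8182 mcg/hr ÷ 191.3043 mcg/mL = 4.191322 mL/hr
Time remaining = 56.92025 mL ÷ 4.191322 mL/hr = 13.5805 hr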